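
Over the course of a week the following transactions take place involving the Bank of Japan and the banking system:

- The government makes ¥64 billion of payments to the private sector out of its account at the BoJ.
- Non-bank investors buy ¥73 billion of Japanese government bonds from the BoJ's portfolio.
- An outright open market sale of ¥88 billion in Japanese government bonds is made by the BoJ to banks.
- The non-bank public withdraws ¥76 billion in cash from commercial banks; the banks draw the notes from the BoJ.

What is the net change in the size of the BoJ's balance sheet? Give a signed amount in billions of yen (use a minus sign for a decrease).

-¥161 billion

BoJ balance sheet:
  Assets:      Securities −¥161B
  Liabilities: Bank reserves −¥173B, Currency in circulation +¥76B, Government deposits −¥64B
Commercial banking system:
  Assets:      Reserves at CB −¥173B, Securities +¥88B
  Liabilities: Checkable deposits −¥85B
Change in total BoJ assets = -¥161 billion.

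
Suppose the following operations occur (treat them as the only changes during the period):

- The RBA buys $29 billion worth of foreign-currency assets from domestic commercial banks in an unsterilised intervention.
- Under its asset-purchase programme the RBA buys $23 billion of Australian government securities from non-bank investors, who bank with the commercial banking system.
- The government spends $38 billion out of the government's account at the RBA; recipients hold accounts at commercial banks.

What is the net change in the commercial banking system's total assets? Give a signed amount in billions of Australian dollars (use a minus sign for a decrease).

+$61 billion

FX purchase $29 billion: just an asset swap on bank balance sheets → 0.
Asset purchase (from non-banks) $23 billion: bank balance sheets expand → +$23B.
Government spending $38 billion: bank balance sheets expand → +$38B.
Net: 0 + 23 + 38 = +$61 billion.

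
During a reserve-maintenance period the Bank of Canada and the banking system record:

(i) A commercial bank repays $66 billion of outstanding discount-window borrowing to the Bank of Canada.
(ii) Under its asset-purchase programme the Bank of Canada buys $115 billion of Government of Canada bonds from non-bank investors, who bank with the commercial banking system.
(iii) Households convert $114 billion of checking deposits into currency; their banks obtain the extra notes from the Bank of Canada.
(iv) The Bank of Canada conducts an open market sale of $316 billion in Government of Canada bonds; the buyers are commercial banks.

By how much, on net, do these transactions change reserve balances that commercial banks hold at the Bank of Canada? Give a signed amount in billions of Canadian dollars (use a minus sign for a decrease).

-$381 billion

Discount-window repayment $66 billion: repayment is debited from reserves → −$66B.
Asset purchase (from non-banks) $115 billion: the Bank of Canada pays by crediting reserve accounts → +$115B.
Currency withdrawal $114 billion: banks swap reserves for currency → −$114B.
OMO sale (to banks) $316 billion: the buying banks pay out of their reserve balances → −$316B.
Net: −66 + 115 − 114 − 316 = -$381 billion.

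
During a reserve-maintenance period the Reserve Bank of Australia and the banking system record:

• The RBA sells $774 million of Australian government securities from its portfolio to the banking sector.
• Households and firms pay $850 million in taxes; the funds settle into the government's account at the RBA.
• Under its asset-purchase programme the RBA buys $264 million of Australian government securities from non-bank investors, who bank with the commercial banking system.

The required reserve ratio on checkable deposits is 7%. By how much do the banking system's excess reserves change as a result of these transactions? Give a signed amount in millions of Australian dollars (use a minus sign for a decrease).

OMO sale (to banks) $774 million: reserves −$774M, deposits 0.
Government account inflow $850 million: reserves −$850M, deposits −$850M.
Asset purchase (from non-banks) $264 million: reserves +$264M, deposits +$264M.
Totals: Δreserves = −$1360M, Δdeposits = −$586M.
Δrequired reserves = 7% × −$586M = −$41.02M.
Δexcess reserves = Δreserves − Δrequired = −$1360M − (−$41.02M) = -$1318.98 million.

-$1318.98 million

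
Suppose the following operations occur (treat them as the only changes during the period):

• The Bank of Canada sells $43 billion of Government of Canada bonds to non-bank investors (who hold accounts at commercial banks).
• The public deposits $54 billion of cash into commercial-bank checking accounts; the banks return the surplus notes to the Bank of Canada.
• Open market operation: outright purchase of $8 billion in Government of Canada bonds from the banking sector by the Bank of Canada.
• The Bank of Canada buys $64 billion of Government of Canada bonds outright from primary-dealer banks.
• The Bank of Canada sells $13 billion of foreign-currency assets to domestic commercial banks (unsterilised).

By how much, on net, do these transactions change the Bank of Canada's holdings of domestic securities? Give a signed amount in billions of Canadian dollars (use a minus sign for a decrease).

Bank of Canada balance sheet:
  Assets:      Securities +$29B, Foreign assets −$13B
  Liabilities: Bank reserves +$70B, Currency in circulation −$54B
Commercial banking system:
  Assets:      Reserves at CB +$70B, Securities −$72B, Foreign assets +$13B
  Liabilities: Checkable deposits +$11B
So the change in the Bank of Canada's holdings of domestic securities is +$29 billion.

+$29 billion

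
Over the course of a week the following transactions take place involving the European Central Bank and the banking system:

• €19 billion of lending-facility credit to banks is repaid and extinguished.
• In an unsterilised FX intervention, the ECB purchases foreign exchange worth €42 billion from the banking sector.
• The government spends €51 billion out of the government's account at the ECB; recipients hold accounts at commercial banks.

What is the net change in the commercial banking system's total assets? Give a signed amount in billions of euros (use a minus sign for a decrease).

+€32 billion

Discount-window repayment €19 billion: bank balance sheets shrink → −€19B.
FX purchase €42 billion: just an asset swap on bank balance sheets → 0.
Government spending €51 billion: bank balance sheets expand → +€51B.
Net: −19 + 0 + 51 = +€32 billion.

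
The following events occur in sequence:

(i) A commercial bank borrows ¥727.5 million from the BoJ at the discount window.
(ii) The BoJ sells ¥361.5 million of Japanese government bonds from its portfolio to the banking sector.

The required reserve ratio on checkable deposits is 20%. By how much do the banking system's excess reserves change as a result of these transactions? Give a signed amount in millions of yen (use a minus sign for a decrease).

+¥366 million

Discount-window loan ¥727.5 million: reserves +¥727.5M, deposits 0.
OMO sale (to banks) ¥361.5 million: reserves −¥361.5M, deposits 0.
Totals: Δreserves = +¥366M, Δdeposits = 0.
Δrequired reserves = 20% × 0 = 0.
Δexcess reserves = Δreserves − Δrequired = +¥366M − (0) = +¥366 million.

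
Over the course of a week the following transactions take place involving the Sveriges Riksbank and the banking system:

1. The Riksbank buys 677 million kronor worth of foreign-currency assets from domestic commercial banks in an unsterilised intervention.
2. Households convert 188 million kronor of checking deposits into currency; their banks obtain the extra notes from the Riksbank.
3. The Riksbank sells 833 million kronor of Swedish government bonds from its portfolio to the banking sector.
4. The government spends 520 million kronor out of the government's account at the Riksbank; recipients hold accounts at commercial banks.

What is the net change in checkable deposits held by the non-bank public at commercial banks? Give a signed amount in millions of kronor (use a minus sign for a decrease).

FX purchase 677 million kronor: the counterparty is a bank, so public deposits are unchanged → 0.
Currency withdrawal 188 million kronor: non-bank counterparties' bank balances fall → −188M.
OMO sale (to banks) 833 million kronor: the counterparty is a bank, so public deposits are unchanged → 0.
Government spending 520 million kronor: non-bank counterparties' bank balances rise → +520M.
Net: 0 − 188 + 0 + 520 = +332 million.

+332 million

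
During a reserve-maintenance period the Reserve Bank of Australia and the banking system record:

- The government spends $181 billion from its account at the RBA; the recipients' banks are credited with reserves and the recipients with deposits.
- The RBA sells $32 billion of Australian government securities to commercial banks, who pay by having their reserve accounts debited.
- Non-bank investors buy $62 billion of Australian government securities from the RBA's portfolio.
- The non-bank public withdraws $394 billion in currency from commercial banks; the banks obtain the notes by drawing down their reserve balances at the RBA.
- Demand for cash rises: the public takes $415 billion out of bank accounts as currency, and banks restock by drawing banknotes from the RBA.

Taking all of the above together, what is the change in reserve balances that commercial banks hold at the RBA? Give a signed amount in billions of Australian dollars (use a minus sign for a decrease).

-$722 billion

Government spending $181 billion: government payments flow into bank reserve accounts → +$181B.
OMO sale (to banks) $32 billion: the buying banks pay out of their reserve balances → −$32B.
Asset sale (to non-banks) $62 billion: the non-bank buyers' banks settle from reserves → −$62B.
Currency withdrawal $394 billion: banks swap reserves for currency → −$394B.
Currency withdrawal $415 billion: banks swap reserves for currency → −$415B.
Net: 181 − 32 − 62 − 394 − 415 = -$722 billion.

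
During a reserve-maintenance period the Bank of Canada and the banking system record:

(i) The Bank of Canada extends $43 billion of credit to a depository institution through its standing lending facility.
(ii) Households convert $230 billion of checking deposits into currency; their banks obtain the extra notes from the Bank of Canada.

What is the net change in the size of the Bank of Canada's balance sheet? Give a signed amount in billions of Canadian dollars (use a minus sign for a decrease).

+$43 billion

Bank of Canada balance sheet:
  Assets:      Loans to banks +$43B
  Liabilities: Bank reserves −$187B, Currency in circulation +$230B
Commercial banking system:
  Assets:      Reserves at CB −$187B
  Liabilities: Checkable deposits −$230B, Borrowings from CB +$43B
Change in total Bank of Canada assets = +$43 billion.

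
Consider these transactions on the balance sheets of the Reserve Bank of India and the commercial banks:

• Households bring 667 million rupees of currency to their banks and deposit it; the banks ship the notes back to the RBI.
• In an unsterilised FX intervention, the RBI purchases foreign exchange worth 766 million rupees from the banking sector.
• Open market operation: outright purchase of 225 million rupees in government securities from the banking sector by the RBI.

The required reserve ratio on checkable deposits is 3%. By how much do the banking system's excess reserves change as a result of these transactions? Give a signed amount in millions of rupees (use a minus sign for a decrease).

Currency deposit 667 million rupees: reserves +667M, deposits +667M.
FX purchase 766 million rupees: reserves +766M, deposits 0.
OMO purchase (from banks) 225 million rupees: reserves +225M, deposits 0.
Totals: Δreserves = +1658M, Δdeposits = +667M.
Δrequired reserves = 3% × +667M = +20.01M.
Δexcess reserves = Δreserves − Δrequired = +1658M − (+20.01M) = +1637.99 million.

+1637.99 million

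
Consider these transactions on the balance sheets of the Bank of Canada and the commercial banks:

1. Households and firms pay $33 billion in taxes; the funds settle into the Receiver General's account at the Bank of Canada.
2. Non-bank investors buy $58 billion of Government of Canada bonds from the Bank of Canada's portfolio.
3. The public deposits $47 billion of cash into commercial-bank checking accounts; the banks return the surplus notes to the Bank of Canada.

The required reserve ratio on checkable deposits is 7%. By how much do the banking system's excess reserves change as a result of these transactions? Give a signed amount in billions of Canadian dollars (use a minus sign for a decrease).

-$40.92 billion

Government account inflow $33 billion: reserves −$33B, deposits −$33B.
Asset sale (to non-banks) $58 billion: reserves −$58B, deposits −$58B.
Currency deposit $47 billion: reserves +$47B, deposits +$47B.
Totals: Δreserves = −$44B, Δdeposits = −$44B.
Δrequired reserves = 7% × −$44B = −$3.08B.
Δexcess reserves = Δreserves − Δrequired = −$44B − (−$3.08B) = -$40.92 billion.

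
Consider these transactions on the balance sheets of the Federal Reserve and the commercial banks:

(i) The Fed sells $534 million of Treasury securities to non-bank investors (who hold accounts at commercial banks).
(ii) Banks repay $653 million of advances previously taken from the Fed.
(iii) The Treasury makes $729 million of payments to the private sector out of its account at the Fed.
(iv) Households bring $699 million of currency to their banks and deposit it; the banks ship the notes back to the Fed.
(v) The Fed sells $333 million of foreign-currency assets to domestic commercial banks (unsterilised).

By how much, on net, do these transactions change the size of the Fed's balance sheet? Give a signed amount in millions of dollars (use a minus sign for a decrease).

Asset sale (to non-banks) $534 million: a Fed asset is shed → −$534M.
Discount-window repayment $653 million: a Fed asset is shed → −$653M.
Government spending $729 million: only the composition of liabilities changes → 0.
Currency deposit $699 million: only the composition of liabilities changes → 0.
FX sale $333 million: a Fed asset is shed → −$333M.
Net: −534 − 653 + 0 + 0 − 333 = -$1520 million.

-$1520 million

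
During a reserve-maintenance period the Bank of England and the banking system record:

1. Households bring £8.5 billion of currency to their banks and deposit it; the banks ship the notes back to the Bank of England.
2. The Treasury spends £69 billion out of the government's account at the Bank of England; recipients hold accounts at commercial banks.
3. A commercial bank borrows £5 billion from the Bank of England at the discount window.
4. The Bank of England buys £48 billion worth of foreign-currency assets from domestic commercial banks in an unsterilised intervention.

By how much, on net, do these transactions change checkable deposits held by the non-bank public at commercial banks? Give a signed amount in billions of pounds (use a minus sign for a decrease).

+£77.5 billion

Bank of England balance sheet:
  Assets:      Loans to banks +£5B, Foreign assets +£48B
  Liabilities: Bank reserves +£130.5B, Currency in circulation −£8.5B, Government deposits −£69B
Commercial banking system:
  Assets:      Reserves at CB +£130.5B, Foreign assets −£48B
  Liabilities: Checkable deposits +£77.5B, Borrowings from CB +£5B
So the change in checkable deposits held by the non-bank public at commercial banks is +£77.5 billion.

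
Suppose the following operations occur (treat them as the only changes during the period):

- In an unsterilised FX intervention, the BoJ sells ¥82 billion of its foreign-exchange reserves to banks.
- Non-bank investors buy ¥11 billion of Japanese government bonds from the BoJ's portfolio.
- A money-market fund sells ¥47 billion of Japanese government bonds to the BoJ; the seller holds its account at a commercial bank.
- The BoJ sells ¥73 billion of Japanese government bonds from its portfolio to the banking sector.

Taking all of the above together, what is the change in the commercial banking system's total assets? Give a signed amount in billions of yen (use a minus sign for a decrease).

FX sale ¥82 billion: just an asset swap on bank balance sheets → 0.
Asset sale (to non-banks) ¥11 billion: bank balance sheets shrink → −¥11B.
Asset purchase (from non-banks) ¥47 billion: bank balance sheets expand → +¥47B.
OMO sale (to banks) ¥73 billion: just an asset swap on bank balance sheets → 0.
Net: 0 − 11 + 47 + 0 = +¥36 billion.

+¥36 billion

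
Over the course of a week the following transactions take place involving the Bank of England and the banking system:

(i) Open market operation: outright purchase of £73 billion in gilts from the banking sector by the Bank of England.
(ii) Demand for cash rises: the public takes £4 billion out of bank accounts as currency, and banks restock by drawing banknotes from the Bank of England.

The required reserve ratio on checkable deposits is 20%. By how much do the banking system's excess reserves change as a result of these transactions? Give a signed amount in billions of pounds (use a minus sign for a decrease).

OMO purchase (from banks) £73 billion: reserves +£73B, deposits 0.
Currency withdrawal £4 billion: reserves −£4B, deposits −£4B.
Totals: Δreserves = +£69B, Δdeposits = −£4B.
Δrequired reserves = 20% × −£4B = −£0.8B.
Δexcess reserves = Δreserves − Δrequired = +£69B − (−£0.8B) = +£69.8 billion.

+£69.8 billion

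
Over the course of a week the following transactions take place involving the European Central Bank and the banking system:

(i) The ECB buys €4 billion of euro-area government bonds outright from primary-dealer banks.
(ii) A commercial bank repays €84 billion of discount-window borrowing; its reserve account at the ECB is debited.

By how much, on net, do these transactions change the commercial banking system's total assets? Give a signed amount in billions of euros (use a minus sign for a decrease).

-€84 billion

ECB balance sheet:
  Assets:      Securities +€4B, Loans to banks −€84B
  Liabilities: Bank reserves −€80B
Commercial banking system:
  Assets:      Reserves at CB −€80B, Securities −€4B
  Liabilities: Borrowings from CB −€84B
Change in total bank assets = -€84 billion.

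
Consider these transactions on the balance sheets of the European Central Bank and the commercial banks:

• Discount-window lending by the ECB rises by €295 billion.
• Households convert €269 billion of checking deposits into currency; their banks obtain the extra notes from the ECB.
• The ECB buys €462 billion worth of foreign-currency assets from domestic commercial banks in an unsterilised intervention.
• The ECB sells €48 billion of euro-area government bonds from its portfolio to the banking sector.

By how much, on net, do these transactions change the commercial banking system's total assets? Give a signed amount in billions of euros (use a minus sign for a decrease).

+€26 billion

ECB balance sheet:
  Assets:      Securities −€48B, Loans to banks +€295B, Foreign assets +€462B
  Liabilities: Bank reserves +€440B, Currency in circulation +€269B
Commercial banking system:
  Assets:      Reserves at CB +€440B, Securities +€48B, Foreign assets −€462B
  Liabilities: Checkable deposits −€269B, Borrowings from CB +€295B
Change in total bank assets = +€26 billion.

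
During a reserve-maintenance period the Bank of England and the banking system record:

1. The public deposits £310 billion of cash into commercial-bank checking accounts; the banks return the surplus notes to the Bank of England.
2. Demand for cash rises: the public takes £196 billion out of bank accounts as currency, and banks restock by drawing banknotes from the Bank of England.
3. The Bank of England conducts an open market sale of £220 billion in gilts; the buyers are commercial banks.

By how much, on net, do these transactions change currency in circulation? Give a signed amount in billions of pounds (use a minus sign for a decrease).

Currency deposit £310 billion: notes return to the central bank → −£310B.
Currency withdrawal £196 billion: notes leave the central bank → +£196B.
OMO sale (to banks) £220 billion: no currency enters or leaves circulation → 0.
Net: −310 + 196 + 0 = -£114 billion.

-£114 billion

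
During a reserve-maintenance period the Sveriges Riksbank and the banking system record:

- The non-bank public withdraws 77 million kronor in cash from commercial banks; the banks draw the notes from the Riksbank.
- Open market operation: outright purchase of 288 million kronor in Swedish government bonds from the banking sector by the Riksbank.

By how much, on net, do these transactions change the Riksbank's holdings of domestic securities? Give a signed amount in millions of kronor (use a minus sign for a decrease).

Currency withdrawal 77 million kronor: the Riksbank's securities portfolio is untouched → 0.
OMO purchase (from banks) 288 million kronor: securities added to the Riksbank's portfolio → +288M.
Net: 0 + 288 = +288 million.

+288 million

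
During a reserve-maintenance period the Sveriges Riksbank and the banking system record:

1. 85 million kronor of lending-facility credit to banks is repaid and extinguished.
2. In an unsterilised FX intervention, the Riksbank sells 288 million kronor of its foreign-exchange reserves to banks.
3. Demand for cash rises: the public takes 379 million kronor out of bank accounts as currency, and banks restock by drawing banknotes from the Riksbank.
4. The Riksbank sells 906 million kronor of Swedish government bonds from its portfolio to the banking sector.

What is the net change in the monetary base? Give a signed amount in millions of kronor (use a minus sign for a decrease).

-1279 million

Discount-window repayment 85 million kronor: Riksbank balance sheet contracts → −85M.
FX sale 288 million kronor: Riksbank balance sheet contracts → −288M.
Currency withdrawal 379 million kronor: just a shift between currency and reserves — both are base money → 0.
OMO sale (to banks) 906 million kronor: Riksbank balance sheet contracts → −906M.
Net: −85 − 288 + 0 − 906 = -1279 million.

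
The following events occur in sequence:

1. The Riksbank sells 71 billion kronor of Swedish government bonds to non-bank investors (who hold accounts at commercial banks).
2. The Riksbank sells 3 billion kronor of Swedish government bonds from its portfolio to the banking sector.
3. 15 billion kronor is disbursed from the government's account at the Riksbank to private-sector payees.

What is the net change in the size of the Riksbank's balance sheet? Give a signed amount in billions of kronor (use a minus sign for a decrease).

Asset sale (to non-banks) 71 billion kronor: a Riksbank asset is shed → −71B.
OMO sale (to banks) 3 billion kronor: a Riksbank asset is shed → −3B.
Government spending 15 billion kronor: only the composition of liabilities changes → 0.
Net: −71 − 3 + 0 = -74 billion.

-74 billion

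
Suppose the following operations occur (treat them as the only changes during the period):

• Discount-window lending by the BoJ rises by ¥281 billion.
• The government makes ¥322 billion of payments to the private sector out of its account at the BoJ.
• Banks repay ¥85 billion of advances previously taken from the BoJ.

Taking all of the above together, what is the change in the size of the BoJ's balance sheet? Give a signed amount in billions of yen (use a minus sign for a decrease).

Discount-window loan ¥281 billion: a BoJ asset is acquired → +¥281B.
Government spending ¥322 billion: only the composition of liabilities changes → 0.
Discount-window repayment ¥85 billion: a BoJ asset is shed → −¥85B.
Net: 281 + 0 − 85 = +¥196 billion.

+¥196 billion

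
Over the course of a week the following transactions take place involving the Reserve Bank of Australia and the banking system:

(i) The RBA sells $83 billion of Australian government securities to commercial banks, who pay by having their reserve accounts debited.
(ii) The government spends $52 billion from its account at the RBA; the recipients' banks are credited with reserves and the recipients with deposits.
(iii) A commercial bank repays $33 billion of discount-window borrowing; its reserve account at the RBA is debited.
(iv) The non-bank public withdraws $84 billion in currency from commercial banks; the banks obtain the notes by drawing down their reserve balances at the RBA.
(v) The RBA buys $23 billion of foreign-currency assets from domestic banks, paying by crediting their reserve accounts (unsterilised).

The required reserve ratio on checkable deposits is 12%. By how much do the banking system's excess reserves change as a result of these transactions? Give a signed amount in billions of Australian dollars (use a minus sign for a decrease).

OMO sale (to banks) $83 billion: reserves −$83B, deposits 0.
Government spending $52 billion: reserves +$52B, deposits +$52B.
Discount-window repayment $33 billion: reserves −$33B, deposits 0.
Currency withdrawal $84 billion: reserves −$84B, deposits −$84B.
FX purchase $23 billion: reserves +$23B, deposits 0.
Totals: Δreserves = −$125B, Δdeposits = −$32B.
Δrequired reserves = 12% × −$32B = −$3.84B.
Δexcess reserves = Δreserves − Δrequired = −$125B − (−$3.84B) = -$121.16 billion.

-$121.16 billion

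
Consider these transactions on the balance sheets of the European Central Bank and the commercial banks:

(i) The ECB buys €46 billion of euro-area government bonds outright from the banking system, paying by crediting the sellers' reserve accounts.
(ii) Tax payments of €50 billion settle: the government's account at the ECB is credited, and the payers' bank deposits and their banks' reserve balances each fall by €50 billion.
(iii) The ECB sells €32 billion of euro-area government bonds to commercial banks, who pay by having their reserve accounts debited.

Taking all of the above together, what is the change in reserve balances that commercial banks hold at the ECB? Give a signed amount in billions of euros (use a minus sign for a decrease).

-€36 billion

ECB balance sheet:
  Assets:      Securities +€14B
  Liabilities: Bank reserves −€36B, Government deposits +€50B
So the change in reserve balances that commercial banks hold at the ECB is -€36 billion.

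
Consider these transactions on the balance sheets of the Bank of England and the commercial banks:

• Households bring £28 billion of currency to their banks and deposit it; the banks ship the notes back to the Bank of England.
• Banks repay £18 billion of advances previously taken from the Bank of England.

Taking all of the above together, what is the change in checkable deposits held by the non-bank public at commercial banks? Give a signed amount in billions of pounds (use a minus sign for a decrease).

Bank of England balance sheet:
  Assets:      Loans to banks −£18B
  Liabilities: Bank reserves +£10B, Currency in circulation −£28B
Commercial banking system:
  Assets:      Reserves at CB +£10B
  Liabilities: Checkable deposits +£28B, Borrowings from CB −£18B
So the change in checkable deposits held by the non-bank public at commercial banks is +£28 billion.

+£28 billion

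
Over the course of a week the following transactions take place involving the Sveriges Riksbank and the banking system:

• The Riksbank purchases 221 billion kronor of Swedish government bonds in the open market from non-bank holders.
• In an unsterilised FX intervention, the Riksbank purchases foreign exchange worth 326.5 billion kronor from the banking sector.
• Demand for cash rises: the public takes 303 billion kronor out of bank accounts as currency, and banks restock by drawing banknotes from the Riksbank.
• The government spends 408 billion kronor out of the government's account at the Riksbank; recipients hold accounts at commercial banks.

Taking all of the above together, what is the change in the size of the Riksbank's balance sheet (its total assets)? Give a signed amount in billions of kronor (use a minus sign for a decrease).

+547.5 billion

Asset purchase (from non-banks) 221 billion kronor: a Riksbank asset is acquired → +221B.
FX purchase 326.5 billion kronor: a Riksbank asset is acquired → +326.5B.
Currency withdrawal 303 billion kronor: only the composition of liabilities changes → 0.
Government spending 408 billion kronor: only the composition of liabilities changes → 0.
Net: 221 + 326.5 + 0 + 0 = +547.5 billion.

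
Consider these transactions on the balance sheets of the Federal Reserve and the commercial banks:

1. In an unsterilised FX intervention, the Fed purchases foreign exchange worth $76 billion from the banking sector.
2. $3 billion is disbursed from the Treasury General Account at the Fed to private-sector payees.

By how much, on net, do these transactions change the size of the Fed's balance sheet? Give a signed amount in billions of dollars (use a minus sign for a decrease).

Fed balance sheet:
  Assets:      Foreign assets +$76B
  Liabilities: Bank reserves +$79B, Government deposits −$3B
Change in total Fed assets = +$76 billion.

+$76 billion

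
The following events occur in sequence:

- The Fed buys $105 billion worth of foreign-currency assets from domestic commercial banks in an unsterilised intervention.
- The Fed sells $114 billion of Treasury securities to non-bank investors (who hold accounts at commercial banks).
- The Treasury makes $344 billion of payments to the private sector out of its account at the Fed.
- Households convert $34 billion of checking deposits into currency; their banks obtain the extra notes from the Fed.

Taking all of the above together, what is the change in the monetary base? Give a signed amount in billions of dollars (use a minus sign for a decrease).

FX purchase $105 billion: Fed balance sheet expands → +$105B.
Asset sale (to non-banks) $114 billion: Fed balance sheet contracts → −$114B.
Government spending $344 billion: a non-base liability converts back to reserves → +$344B.
Currency withdrawal $34 billion: just a shift between currency and reserves — both are base money → 0.
Net: 105 − 114 + 344 + 0 = +$335 billion.

+$335 billion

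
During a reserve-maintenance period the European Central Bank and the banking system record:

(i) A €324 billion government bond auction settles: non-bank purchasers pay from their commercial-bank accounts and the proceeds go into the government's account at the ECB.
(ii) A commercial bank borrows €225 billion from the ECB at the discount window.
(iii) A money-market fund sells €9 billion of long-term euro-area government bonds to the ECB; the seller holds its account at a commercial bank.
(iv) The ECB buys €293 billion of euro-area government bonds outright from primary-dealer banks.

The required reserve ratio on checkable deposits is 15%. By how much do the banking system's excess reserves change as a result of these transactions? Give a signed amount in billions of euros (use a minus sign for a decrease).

+€250.25 billion

Government account inflow €324 billion: reserves −€324B, deposits −€324B.
Discount-window loan €225 billion: reserves +€225B, deposits 0.
Asset purchase (from non-banks) €9 billion: reserves +€9B, deposits +€9B.
OMO purchase (from banks) €293 billion: reserves +€293B, deposits 0.
Totals: Δreserves = +€203B, Δdeposits = −€315B.
Δrequired reserves = 15% × −€315B = −€47.25B.
Δexcess reserves = Δreserves − Δrequired = +€203B − (−€47.25B) = +€250.25 billion.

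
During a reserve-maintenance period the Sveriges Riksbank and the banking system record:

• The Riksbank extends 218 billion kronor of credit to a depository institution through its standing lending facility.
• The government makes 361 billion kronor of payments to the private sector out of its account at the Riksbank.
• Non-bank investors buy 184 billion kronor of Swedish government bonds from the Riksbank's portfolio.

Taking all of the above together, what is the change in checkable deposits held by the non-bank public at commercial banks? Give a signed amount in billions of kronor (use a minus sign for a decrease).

Discount-window loan 218 billion kronor: the counterparty is a bank, so public deposits are unchanged → 0.
Government spending 361 billion kronor: non-bank counterparties' bank balances rise → +361B.
Asset sale (to non-banks) 184 billion kronor: non-bank counterparties' bank balances fall → −184B.
Net: 0 + 361 − 184 = +177 billion.

+177 billion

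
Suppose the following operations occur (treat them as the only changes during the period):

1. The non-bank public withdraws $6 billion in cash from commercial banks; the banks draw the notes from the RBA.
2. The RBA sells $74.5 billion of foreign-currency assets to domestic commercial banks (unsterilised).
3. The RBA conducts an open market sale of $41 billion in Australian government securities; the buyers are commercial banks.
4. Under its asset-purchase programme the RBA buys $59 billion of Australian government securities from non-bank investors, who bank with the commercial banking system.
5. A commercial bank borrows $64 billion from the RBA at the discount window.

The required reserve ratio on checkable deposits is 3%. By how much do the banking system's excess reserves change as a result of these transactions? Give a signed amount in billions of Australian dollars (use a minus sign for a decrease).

Currency withdrawal $6 billion: reserves −$6B, deposits −$6B.
FX sale $74.5 billion: reserves −$74.5B, deposits 0.
OMO sale (to banks) $41 billion: reserves −$41B, deposits 0.
Asset purchase (from non-banks) $59 billion: reserves +$59B, deposits +$59B.
Discount-window loan $64 billion: reserves +$64B, deposits 0.
Totals: Δreserves = +$1.5B, Δdeposits = +$53B.
Δrequired reserves = 3% × +$53B = +$1.59B.
Δexcess reserves = Δreserves − Δrequired = +$1.5B − (+$1.59B) = -$0.09 billion.

-$0.09 billion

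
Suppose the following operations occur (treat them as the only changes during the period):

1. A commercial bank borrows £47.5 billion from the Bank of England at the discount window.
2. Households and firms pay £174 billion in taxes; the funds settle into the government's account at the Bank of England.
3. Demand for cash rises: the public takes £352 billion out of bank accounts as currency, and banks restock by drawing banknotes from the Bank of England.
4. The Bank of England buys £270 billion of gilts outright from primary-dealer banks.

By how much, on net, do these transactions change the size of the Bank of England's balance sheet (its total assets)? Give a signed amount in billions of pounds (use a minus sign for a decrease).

Discount-window loan £47.5 billion: a Bank of England asset is acquired → +£47.5B.
Government account inflow £174 billion: only the composition of liabilities changes → 0.
Currency withdrawal £352 billion: only the composition of liabilities changes → 0.
OMO purchase (from banks) £270 billion: a Bank of England asset is acquired → +£270B.
Net: 47.5 + 0 + 0 + 270 = +£317.5 billion.

+£317.5 billion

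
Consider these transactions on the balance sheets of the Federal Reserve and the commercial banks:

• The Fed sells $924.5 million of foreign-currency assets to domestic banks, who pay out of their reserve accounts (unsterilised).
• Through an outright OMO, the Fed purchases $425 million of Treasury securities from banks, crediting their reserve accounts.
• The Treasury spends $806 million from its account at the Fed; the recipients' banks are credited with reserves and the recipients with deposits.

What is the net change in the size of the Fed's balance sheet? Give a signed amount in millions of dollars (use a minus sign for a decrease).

-$499.5 million

FX sale $924.5 million: a Fed asset is shed → −$924.5M.
OMO purchase (from banks) $425 million: a Fed asset is acquired → +$425M.
Government spending $806 million: only the composition of liabilities changes → 0.
Net: −924.5 + 425 + 0 = -$499.5 million.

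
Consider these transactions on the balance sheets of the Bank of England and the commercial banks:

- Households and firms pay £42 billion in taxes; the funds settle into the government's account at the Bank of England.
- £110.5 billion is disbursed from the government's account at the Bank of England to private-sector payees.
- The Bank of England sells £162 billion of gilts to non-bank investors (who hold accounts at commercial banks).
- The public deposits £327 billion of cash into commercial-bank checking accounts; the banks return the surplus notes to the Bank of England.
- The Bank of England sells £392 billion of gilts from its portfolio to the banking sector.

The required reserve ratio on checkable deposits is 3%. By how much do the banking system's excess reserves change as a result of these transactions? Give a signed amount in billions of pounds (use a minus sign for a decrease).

-£165.505 billion

Government account inflow £42 billion: reserves −£42B, deposits −£42B.
Government spending £110.5 billion: reserves +£110.5B, deposits +£110.5B.
Asset sale (to non-banks) £162 billion: reserves −£162B, deposits −£162B.
Currency deposit £327 billion: reserves +£327B, deposits +£327B.
OMO sale (to banks) £392 billion: reserves −£392B, deposits 0.
Totals: Δreserves = −£158.5B, Δdeposits = +£233.5B.
Δrequired reserves = 3% × +£233.5B = +£7.005B.
Δexcess reserves = Δreserves − Δrequired = −£158.5B − (+£7.005B) = -£165.505 billion.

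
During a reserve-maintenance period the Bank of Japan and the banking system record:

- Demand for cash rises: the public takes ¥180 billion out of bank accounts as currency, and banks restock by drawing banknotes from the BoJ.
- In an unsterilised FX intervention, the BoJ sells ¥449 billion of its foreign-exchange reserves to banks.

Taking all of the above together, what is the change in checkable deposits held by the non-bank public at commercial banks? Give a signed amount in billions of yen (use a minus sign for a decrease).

Currency withdrawal ¥180 billion: non-bank counterparties' bank balances fall → −¥180B.
FX sale ¥449 billion: the counterparty is a bank, so public deposits are unchanged → 0.
Net: −180 + 0 = -¥180 billion.

-¥180 billion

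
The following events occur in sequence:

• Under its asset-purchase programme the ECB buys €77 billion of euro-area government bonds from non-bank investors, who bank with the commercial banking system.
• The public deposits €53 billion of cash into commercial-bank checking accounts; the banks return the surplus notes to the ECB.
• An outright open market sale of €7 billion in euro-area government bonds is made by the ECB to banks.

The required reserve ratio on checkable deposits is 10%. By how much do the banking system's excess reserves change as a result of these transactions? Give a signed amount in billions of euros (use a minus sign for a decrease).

Asset purchase (from non-banks) €77 billion: reserves +€77B, deposits +€77B.
Currency deposit €53 billion: reserves +€53B, deposits +€53B.
OMO sale (to banks) €7 billion: reserves −€7B, deposits 0.
Totals: Δreserves = +€123B, Δdeposits = +€130B.
Δrequired reserves = 10% × +€130B = +€13B.
Δexcess reserves = Δreserves − Δrequired = +€123B − (+€13B) = +€110 billion.

+€110 billion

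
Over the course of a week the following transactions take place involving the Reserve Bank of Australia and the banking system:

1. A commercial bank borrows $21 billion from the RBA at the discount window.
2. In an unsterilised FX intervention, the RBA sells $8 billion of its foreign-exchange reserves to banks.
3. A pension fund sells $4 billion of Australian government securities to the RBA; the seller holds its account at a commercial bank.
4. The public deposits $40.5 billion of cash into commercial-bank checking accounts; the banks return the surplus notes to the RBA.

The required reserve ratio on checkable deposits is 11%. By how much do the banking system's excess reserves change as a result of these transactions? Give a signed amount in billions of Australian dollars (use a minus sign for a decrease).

+$52.605 billion

Discount-window loan $21 billion: reserves +$21B, deposits 0.
FX sale $8 billion: reserves −$8B, deposits 0.
Asset purchase (from non-banks) $4 billion: reserves +$4B, deposits +$4B.
Currency deposit $40.5 billion: reserves +$40.5B, deposits +$40.5B.
Totals: Δreserves = +$57.5B, Δdeposits = +$44.5B.
Δrequired reserves = 11% × +$44.5B = +$4.895B.
Δexcess reserves = Δreserves − Δrequired = +$57.5B − (+$4.895B) = +$52.605 billion.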